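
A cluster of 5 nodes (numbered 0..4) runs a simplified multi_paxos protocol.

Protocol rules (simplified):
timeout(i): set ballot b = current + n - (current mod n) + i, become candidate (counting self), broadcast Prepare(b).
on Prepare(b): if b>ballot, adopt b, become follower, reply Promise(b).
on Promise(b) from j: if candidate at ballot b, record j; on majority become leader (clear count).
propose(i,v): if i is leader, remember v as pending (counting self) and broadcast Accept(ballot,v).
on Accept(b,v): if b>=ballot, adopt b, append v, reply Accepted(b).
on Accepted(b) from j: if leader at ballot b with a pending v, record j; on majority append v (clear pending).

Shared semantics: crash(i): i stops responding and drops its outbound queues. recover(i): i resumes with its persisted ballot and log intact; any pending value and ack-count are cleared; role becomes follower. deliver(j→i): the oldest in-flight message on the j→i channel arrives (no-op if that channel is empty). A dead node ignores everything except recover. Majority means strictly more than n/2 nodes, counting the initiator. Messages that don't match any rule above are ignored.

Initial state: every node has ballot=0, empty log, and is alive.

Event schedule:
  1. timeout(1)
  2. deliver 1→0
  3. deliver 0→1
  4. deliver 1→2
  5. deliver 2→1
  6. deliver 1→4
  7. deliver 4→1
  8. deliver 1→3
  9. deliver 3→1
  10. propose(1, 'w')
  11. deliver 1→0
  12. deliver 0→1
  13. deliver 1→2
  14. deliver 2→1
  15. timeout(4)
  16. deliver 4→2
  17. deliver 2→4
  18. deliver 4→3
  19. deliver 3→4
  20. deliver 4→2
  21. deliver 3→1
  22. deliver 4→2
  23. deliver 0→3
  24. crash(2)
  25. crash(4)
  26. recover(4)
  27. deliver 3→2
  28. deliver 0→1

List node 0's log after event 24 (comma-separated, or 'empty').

w

step 1 timeout(1): 1={cand,b=6,log=-}
step 2 deliver 1→0: 0={foll,b=6,log=-}
step 3 deliver 0→1: —
step 4 deliver 1→2: 2={foll,b=6,log=-}
step 5 deliver 2→1: 1={lead,b=6,log=-}
step 6 deliver 1→4: 4={foll,b=6,log=-}
step 7 deliver 4→1: —
step 8 deliver 1→3: 3={foll,b=6,log=-}
step 9 deliver 3→1: —
step 10 propose(1,'w'): —
step 11 deliver 1→0: 0={foll,b=6,log=w}
step 12 deliver 0→1: —
step 13 deliver 1→2: 2={foll,b=6,log=w}
step 14 deliver 2→1: 1={lead,b=6,log=w}
step 15 timeout(4): 4={cand,b=14,log=-}
step 16 deliver 4→2: 2={foll,b=14,log=w}
step 17 deliver 2→4: —
step 18 deliver 4→3: 3={foll,b=14,log=-}
step 19 deliver 3→4: 4={lead,b=14,log=-}
step 20 deliver 4→2: —
step 21 deliver 3→1: —
step 22 deliver 4→2: —
step 23 deliver 0→3: —
step 24 crash(2): 2={✗foll,b=14,log=w}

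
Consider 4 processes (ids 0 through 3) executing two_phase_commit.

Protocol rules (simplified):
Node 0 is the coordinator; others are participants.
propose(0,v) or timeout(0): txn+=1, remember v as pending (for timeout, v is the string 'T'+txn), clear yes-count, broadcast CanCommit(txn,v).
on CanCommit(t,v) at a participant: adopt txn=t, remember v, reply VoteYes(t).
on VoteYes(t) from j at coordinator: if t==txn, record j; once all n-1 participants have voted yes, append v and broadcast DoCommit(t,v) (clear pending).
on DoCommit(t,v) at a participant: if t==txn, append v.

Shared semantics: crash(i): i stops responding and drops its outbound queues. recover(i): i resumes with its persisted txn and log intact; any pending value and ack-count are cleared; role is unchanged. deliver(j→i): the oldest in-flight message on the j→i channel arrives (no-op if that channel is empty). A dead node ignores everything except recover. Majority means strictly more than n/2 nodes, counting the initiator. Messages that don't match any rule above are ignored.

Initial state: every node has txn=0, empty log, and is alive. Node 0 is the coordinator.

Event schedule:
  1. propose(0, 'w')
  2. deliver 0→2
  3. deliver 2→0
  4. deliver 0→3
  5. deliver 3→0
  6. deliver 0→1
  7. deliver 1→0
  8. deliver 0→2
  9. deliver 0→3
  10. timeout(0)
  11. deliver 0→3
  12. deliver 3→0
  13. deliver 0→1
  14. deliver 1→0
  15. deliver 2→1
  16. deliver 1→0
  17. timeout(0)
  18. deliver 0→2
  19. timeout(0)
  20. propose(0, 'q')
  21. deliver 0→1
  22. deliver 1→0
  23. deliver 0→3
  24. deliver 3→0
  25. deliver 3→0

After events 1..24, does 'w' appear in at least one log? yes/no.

[1] propose(0,'w') → N0(coor t1 [-])
[2] deliver 0→2 → N2(part t1 [-])
[3] deliver 2→0 → ∅
[4] deliver 0→3 → N3(part t1 [-])
[5] deliver 3→0 → ∅
[6] deliver 0→1 → N1(part t1 [-])
[7] deliver 1→0 → N0(coor t1 [w])
[8] deliver 0→2 → N2(part t1 [w])
[9] deliver 0→3 → N3(part t1 [w])
[10] timeout(0) → N0(coor t2 [w])
[11] deliver 0→3 → N3(part t2 [w])
[12] deliver 3→0 → ∅
[13] deliver 0→1 → N1(part t1 [w])
[14] deliver 1→0 → ∅
[15] deliver 2→1 → ∅
[16] deliver 1→0 → ∅
[17] timeout(0) → N0(coor t3 [w])
[18] deliver 0→2 → N2(part t2 [w])
[19] timeout(0) → N0(coor t4 [w])
[20] propose(0,'q') → N0(coor t5 [w])
[21] deliver 0→1 → N1(part t2 [w])
[22] deliver 1→0 → ∅
[23] deliver 0→3 → N3(part t3 [w])
[24] deliver 3→0 → ∅

yes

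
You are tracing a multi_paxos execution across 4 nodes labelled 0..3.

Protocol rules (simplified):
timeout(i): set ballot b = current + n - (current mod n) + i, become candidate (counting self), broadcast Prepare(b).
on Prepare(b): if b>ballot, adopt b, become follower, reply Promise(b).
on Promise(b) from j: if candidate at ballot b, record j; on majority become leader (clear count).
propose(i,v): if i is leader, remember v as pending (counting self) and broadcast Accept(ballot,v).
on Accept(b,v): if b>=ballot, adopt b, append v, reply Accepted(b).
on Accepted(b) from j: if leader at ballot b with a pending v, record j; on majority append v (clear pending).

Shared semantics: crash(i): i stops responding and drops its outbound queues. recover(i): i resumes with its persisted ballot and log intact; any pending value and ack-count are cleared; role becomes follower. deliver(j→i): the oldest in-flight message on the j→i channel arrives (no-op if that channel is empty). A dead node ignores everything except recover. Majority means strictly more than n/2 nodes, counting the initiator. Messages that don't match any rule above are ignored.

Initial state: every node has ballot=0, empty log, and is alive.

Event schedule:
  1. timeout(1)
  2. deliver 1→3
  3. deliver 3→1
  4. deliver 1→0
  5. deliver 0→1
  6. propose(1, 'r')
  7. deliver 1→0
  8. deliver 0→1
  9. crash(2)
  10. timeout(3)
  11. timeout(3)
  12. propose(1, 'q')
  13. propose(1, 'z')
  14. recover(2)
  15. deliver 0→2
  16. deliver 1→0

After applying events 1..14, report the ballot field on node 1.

5

step 1 timeout(1): 1={cand,b=5,log=-}
step 2 deliver 1→3: 3={foll,b=5,log=-}
step 3 deliver 3→1: —
step 4 deliver 1→0: 0={foll,b=5,log=-}
step 5 deliver 0→1: 1={lead,b=5,log=-}
step 6 propose(1,'r'): —
step 7 deliver 1→0: 0={foll,b=5,log=r}
step 8 deliver 0→1: —
step 9 crash(2): 2={✗foll,b=0,log=-}
step 10 timeout(3): 3={cand,b=11,log=-}
step 11 timeout(3): 3={cand,b=15,log=-}
step 12 propose(1,'q'): —
step 13 propose(1,'z'): —
step 14 recover(2): 2={foll,b=0,log=-}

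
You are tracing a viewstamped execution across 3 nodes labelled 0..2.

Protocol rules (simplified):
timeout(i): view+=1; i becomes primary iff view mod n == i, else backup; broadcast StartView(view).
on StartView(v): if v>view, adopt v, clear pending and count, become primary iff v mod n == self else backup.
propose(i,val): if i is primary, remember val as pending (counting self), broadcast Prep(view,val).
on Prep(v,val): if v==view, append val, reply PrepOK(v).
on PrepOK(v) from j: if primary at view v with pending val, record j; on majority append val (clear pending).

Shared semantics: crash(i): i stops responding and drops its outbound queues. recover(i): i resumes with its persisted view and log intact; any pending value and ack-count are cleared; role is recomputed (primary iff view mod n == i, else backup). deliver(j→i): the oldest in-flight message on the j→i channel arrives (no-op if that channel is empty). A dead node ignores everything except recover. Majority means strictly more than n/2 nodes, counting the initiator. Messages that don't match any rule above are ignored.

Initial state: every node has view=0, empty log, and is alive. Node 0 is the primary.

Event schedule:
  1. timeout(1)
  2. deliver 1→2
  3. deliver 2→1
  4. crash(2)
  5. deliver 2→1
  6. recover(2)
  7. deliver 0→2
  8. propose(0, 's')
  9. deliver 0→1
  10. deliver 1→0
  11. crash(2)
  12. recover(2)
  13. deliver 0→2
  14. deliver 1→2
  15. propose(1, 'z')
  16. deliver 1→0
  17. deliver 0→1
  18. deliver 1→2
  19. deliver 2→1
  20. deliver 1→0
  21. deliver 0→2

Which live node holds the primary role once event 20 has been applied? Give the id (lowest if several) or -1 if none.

e1 timeout(1): 1[prim,v=1,-]
e2 deliver 1→2: 2[back,v=1,-]
e3 deliver 2→1: ·
e4 crash(2): 2[✗back,v=1,-]
e5 deliver 2→1: ·
e6 recover(2): 2[back,v=1,-]
e7 deliver 0→2: ·
e8 propose(0,'s'): ·
e9 deliver 0→1: ·
e10 deliver 1→0: 0[back,v=1,-]
e11 crash(2): 2[✗back,v=1,-]
e12 recover(2): 2[back,v=1,-]
e13 deliver 0→2: ·
e14 deliver 1→2: ·
e15 propose(1,'z'): ·
e16 deliver 1→0: 0[back,v=1,z]
e17 deliver 0→1: 1[prim,v=1,z]
e18 deliver 1→2: 2[back,v=1,z]
e19 deliver 2→1: ·
e20 deliver 1→0: ·

1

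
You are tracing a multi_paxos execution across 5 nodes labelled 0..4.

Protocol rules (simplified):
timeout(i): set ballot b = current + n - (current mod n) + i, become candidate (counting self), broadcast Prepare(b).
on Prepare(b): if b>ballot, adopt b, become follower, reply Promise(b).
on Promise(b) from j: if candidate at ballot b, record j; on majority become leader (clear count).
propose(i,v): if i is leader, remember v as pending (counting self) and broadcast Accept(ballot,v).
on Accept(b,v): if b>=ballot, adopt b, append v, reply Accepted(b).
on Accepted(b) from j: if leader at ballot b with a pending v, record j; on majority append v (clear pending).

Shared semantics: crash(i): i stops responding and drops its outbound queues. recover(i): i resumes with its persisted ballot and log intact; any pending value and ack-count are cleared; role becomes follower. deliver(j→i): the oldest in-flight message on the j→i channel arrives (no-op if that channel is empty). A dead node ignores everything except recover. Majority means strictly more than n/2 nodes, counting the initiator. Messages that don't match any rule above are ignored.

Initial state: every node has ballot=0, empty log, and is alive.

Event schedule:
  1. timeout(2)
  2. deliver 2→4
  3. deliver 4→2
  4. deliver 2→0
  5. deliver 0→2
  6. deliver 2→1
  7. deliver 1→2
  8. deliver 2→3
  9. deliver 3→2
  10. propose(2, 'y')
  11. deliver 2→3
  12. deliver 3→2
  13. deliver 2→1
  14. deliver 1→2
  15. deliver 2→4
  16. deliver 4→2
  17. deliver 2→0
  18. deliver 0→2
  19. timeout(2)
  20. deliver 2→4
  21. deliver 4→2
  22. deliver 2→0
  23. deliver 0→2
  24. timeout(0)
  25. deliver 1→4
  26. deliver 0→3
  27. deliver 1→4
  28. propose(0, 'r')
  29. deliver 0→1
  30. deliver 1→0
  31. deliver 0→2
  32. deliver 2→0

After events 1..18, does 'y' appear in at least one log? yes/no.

e1 timeout(2): 2[cand,b=7,-]
e2 deliver 2→4: 4[foll,b=7,-]
e3 deliver 4→2: ·
e4 deliver 2→0: 0[foll,b=7,-]
e5 deliver 0→2: 2[lead,b=7,-]
e6 deliver 2→1: 1[foll,b=7,-]
e7 deliver 1→2: ·
e8 deliver 2→3: 3[foll,b=7,-]
e9 deliver 3→2: ·
e10 propose(2,'y'): ·
e11 deliver 2→3: 3[foll,b=7,y]
e12 deliver 3→2: ·
e13 deliver 2→1: 1[foll,b=7,y]
e14 deliver 1→2: 2[lead,b=7,y]
e15 deliver 2→4: 4[foll,b=7,y]
e16 deliver 4→2: ·
e17 deliver 2→0: 0[foll,b=7,y]
e18 deliver 0→2: ·

yes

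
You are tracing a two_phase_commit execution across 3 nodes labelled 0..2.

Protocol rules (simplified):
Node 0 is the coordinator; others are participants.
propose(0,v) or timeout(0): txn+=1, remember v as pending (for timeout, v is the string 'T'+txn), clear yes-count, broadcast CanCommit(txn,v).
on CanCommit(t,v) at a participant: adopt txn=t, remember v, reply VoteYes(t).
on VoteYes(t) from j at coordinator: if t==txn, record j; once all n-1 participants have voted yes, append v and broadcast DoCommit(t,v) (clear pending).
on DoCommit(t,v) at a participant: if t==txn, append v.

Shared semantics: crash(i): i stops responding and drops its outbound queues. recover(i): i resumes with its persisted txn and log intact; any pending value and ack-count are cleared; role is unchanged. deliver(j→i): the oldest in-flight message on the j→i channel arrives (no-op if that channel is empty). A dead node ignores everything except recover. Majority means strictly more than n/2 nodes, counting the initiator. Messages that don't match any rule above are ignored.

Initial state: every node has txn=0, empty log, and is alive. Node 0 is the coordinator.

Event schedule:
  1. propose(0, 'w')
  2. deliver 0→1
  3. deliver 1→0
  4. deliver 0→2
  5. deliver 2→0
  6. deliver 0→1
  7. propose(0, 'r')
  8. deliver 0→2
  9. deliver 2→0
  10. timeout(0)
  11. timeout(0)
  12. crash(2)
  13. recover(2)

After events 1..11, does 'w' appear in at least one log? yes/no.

[1] propose(0,'w') → N0(coor t1 [-])
[2] deliver 0→1 → N1(part t1 [-])
[3] deliver 1→0 → ∅
[4] deliver 0→2 → N2(part t1 [-])
[5] deliver 2→0 → N0(coor t1 [w])
[6] deliver 0→1 → N1(part t1 [w])
[7] propose(0,'r') → N0(coor t2 [w])
[8] deliver 0→2 → N2(part t1 [w])
[9] deliver 2→0 → ∅
[10] timeout(0) → N0(coor t3 [w])
[11] timeout(0) → N0(coor t4 [w])

yes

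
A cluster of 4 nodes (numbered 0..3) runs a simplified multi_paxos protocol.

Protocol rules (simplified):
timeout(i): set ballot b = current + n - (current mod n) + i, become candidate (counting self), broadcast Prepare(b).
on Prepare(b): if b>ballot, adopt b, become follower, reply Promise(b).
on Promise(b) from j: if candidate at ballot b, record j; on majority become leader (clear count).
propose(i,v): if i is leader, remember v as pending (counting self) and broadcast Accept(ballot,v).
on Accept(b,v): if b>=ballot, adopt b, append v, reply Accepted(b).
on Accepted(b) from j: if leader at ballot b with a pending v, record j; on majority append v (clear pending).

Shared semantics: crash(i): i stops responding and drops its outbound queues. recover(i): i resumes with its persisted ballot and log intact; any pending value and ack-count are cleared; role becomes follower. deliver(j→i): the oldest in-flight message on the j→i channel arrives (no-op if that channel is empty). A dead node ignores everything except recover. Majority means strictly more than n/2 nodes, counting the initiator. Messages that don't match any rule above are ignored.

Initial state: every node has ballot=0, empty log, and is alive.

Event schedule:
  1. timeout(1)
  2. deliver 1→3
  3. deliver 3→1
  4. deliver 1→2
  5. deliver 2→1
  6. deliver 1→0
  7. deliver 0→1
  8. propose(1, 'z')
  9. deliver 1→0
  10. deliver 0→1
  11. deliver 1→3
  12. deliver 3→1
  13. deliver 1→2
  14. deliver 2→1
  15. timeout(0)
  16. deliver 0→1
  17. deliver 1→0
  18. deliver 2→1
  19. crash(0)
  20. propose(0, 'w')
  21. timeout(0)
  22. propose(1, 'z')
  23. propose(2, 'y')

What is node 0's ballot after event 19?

e1 timeout(1): 1[cand,b=5,-]
e2 deliver 1→3: 3[foll,b=5,-]
e3 deliver 3→1: ·
e4 deliver 1→2: 2[foll,b=5,-]
e5 deliver 2→1: 1[lead,b=5,-]
e6 deliver 1→0: 0[foll,b=5,-]
e7 deliver 0→1: ·
e8 propose(1,'z'): ·
e9 deliver 1→0: 0[foll,b=5,z]
e10 deliver 0→1: ·
e11 deliver 1→3: 3[foll,b=5,z]
e12 deliver 3→1: 1[lead,b=5,z]
e13 deliver 1→2: 2[foll,b=5,z]
e14 deliver 2→1: ·
e15 timeout(0): 0[cand,b=8,z]
e16 deliver 0→1: 1[foll,b=8,z]
e17 deliver 1→0: ·
e18 deliver 2→1: ·
e19 crash(0): 0[✗cand,b=8,z]

8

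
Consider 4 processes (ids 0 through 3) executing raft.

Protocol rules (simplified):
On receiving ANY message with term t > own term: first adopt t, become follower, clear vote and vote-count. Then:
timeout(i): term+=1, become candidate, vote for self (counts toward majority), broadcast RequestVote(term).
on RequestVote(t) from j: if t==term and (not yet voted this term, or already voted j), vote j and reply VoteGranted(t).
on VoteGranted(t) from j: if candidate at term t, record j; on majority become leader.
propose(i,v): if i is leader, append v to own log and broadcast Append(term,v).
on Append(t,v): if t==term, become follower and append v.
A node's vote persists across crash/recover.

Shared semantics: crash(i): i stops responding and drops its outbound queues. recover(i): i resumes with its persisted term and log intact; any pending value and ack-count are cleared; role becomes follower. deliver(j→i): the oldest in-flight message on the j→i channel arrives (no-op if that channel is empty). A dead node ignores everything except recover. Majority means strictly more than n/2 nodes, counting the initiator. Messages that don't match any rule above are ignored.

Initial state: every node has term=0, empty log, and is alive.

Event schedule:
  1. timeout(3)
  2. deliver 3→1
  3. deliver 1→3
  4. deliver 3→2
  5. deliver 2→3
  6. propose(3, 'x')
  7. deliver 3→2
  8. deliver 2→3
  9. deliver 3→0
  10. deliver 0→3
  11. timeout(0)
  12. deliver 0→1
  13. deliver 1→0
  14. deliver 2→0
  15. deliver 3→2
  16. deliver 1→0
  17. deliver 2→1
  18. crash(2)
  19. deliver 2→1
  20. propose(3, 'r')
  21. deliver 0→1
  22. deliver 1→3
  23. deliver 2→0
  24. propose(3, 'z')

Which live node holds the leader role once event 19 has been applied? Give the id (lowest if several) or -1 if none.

3

1. timeout(3):  <3:cand t1 ->
2. deliver 3→1:  <1:foll t1 ->
3. deliver 1→3:  nop
4. deliver 3→2:  <2:foll t1 ->
5. deliver 2→3:  <3:lead t1 ->
6. propose(3,'x'):  <3:lead t1 x>
7. deliver 3→2:  <2:foll t1 x>
8. deliver 2→3:  nop
9. deliver 3→0:  <0:foll t1 ->
10. deliver 0→3:  nop
11. timeout(0):  <0:cand t2 ->
12. deliver 0→1:  <1:foll t2 ->
13. deliver 1→0:  nop
14. deliver 2→0:  nop
15. deliver 3→2:  nop
16. deliver 1→0:  nop
17. deliver 2→1:  nop
18. crash(2):  <2:✗foll t1 x>
19. deliver 2→1:  nop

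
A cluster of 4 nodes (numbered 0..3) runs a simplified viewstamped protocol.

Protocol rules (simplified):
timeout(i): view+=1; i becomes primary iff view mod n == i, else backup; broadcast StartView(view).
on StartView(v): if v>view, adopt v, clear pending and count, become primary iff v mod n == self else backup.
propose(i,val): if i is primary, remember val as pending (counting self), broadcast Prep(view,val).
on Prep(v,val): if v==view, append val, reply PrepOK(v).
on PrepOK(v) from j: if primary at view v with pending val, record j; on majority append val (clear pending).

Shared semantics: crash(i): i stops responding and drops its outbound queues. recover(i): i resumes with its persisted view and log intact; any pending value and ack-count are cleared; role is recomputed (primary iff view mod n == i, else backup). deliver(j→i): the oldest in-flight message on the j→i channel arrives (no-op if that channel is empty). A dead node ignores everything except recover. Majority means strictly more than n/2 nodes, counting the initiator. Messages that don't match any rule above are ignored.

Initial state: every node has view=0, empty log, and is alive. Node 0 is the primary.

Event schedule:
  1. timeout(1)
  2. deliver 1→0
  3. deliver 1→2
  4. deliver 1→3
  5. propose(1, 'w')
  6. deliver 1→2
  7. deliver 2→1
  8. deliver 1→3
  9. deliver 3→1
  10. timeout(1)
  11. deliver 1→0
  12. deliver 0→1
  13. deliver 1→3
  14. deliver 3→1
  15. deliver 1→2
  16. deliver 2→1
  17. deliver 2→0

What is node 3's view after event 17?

after 1 — timeout(1): n1:prim/v1/[-]
after 2 — deliver 1→0: n0:back/v1/[-]
after 3 — deliver 1→2: n2:back/v1/[-]
after 4 — deliver 1→3: n3:back/v1/[-]
after 5 — propose(1,'w'): ·
after 6 — deliver 1→2: n2:back/v1/[w]
after 7 — deliver 2→1: ·
after 8 — deliver 1→3: n3:back/v1/[w]
after 9 — deliver 3→1: n1:prim/v1/[w]
after 10 — timeout(1): n1:back/v2/[w]
after 11 — deliver 1→0: n0:back/v1/[w]
after 12 — deliver 0→1: ·
after 13 — deliver 1→3: n3:back/v2/[w]
after 14 — deliver 3→1: ·
after 15 — deliver 1→2: n2:prim/v2/[w]
after 16 — deliver 2→1: ·
after 17 — deliver 2→0: ·

2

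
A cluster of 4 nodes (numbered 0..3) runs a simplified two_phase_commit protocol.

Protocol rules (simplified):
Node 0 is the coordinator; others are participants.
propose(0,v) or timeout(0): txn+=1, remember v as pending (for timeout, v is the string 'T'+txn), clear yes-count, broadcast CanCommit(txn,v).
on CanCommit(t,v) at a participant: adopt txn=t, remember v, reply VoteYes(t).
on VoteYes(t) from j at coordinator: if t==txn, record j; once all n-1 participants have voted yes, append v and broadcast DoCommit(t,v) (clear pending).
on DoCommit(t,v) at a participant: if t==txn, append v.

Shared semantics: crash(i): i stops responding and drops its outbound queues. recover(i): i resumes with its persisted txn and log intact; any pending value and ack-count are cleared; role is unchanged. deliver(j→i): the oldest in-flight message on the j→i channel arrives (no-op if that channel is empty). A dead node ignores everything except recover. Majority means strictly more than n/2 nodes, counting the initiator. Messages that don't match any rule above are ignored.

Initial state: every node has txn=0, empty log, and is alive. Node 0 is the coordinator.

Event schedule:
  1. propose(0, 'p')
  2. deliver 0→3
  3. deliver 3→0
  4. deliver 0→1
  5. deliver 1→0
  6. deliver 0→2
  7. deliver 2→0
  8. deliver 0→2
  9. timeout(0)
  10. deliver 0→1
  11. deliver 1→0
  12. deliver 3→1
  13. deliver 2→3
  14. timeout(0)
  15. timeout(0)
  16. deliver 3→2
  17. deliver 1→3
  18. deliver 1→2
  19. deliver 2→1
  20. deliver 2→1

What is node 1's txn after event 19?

1

e1 propose(0,'p'): 0[coor,t=1,-]
e2 deliver 0→3: 3[part,t=1,-]
e3 deliver 3→0: ·
e4 deliver 0→1: 1[part,t=1,-]
e5 deliver 1→0: ·
e6 deliver 0→2: 2[part,t=1,-]
e7 deliver 2→0: 0[coor,t=1,p]
e8 deliver 0→2: 2[part,t=1,p]
e9 timeout(0): 0[coor,t=2,p]
e10 deliver 0→1: 1[part,t=1,p]
e11 deliver 1→0: ·
e12 deliver 3→1: ·
e13 deliver 2→3: ·
e14 timeout(0): 0[coor,t=3,p]
e15 timeout(0): 0[coor,t=4,p]
e16 deliver 3→2: ·
e17 deliver 1→3: ·
e18 deliver 1→2: ·
e19 deliver 2→1: ·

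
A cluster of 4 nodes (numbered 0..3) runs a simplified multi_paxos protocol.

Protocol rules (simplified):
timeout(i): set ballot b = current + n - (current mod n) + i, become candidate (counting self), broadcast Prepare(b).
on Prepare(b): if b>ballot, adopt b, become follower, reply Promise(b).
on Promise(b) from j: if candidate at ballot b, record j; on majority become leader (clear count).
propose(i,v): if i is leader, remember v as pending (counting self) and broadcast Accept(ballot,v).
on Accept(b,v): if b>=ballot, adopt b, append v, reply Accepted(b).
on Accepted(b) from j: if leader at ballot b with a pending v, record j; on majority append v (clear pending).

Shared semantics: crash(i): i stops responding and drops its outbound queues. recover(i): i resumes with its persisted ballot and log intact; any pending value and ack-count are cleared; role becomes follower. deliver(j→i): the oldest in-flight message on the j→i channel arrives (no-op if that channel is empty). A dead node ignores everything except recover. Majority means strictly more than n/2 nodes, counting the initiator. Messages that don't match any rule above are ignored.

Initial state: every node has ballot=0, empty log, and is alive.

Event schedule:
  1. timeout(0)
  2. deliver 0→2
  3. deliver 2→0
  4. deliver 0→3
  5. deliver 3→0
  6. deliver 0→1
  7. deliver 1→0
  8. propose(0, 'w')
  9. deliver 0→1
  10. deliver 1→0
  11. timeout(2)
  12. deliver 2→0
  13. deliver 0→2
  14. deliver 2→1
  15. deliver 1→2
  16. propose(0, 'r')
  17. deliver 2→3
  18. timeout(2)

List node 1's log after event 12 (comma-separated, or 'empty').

e1 timeout(0): 0[cand,b=4,-]
e2 deliver 0→2: 2[foll,b=4,-]
e3 deliver 2→0: ·
e4 deliver 0→3: 3[foll,b=4,-]
e5 deliver 3→0: 0[lead,b=4,-]
e6 deliver 0→1: 1[foll,b=4,-]
e7 deliver 1→0: ·
e8 propose(0,'w'): ·
e9 deliver 0→1: 1[foll,b=4,w]
e10 deliver 1→0: ·
e11 timeout(2): 2[cand,b=10,-]
e12 deliver 2→0: 0[foll,b=10,-]

w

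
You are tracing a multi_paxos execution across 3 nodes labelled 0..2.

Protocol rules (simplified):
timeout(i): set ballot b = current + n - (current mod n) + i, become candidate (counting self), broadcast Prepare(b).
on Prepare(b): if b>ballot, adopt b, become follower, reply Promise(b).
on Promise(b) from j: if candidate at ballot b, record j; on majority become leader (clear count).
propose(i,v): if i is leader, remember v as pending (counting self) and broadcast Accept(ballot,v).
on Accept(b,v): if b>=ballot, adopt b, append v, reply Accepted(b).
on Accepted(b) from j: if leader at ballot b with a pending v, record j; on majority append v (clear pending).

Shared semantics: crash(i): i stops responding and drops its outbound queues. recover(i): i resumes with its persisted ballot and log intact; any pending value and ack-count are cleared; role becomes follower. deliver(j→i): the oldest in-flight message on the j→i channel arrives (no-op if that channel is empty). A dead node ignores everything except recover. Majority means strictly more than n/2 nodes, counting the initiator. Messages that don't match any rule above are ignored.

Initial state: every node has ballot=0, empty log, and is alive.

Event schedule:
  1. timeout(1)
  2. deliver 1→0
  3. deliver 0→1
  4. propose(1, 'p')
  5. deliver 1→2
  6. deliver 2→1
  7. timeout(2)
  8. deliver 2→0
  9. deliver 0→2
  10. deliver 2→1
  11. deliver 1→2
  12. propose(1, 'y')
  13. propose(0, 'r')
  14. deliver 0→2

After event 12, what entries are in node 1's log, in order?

1. timeout(1):  <1:cand b4 ->
2. deliver 1→0:  <0:foll b4 ->
3. deliver 0→1:  <1:lead b4 ->
4. propose(1,'p'):  nop
5. deliver 1→2:  <2:foll b4 ->
6. deliver 2→1:  nop
7. timeout(2):  <2:cand b8 ->
8. deliver 2→0:  <0:foll b8 ->
9. deliver 0→2:  <2:lead b8 ->
10. deliver 2→1:  <1:foll b8 ->
11. deliver 1→2:  nop
12. propose(1,'y'):  nop

empty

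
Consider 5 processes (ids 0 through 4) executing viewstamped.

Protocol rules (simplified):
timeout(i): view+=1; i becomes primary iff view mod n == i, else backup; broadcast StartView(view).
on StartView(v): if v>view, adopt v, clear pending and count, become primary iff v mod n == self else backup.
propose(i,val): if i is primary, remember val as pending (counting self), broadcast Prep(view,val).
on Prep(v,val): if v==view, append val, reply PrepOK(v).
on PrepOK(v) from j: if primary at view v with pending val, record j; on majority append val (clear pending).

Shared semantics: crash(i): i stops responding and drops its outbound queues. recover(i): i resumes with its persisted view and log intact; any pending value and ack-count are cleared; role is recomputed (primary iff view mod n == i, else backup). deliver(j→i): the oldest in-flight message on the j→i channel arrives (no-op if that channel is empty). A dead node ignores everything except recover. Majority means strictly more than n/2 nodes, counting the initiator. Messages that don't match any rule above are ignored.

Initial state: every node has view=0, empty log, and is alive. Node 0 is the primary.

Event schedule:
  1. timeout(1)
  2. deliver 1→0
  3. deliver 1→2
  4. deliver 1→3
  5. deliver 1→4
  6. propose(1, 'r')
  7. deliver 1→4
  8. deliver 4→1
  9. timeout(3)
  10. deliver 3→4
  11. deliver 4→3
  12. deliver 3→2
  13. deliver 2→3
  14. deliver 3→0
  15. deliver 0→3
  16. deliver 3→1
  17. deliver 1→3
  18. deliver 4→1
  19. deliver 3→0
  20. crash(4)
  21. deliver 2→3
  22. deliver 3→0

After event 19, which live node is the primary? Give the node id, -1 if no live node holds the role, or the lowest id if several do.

2

[1] timeout(1) → N1(prim v1 [-])
[2] deliver 1→0 → N0(back v1 [-])
[3] deliver 1→2 → N2(back v1 [-])
[4] deliver 1→3 → N3(back v1 [-])
[5] deliver 1→4 → N4(back v1 [-])
[6] propose(1,'r') → ∅
[7] deliver 1→4 → N4(back v1 [r])
[8] deliver 4→1 → ∅
[9] timeout(3) → N3(back v2 [-])
[10] deliver 3→4 → N4(back v2 [r])
[11] deliver 4→3 → ∅
[12] deliver 3→2 → N2(prim v2 [-])
[13] deliver 2→3 → ∅
[14] deliver 3→0 → N0(back v2 [-])
[15] deliver 0→3 → ∅
[16] deliver 3→1 → N1(back v2 [-])
[17] deliver 1→3 → ∅
[18] deliver 4→1 → ∅
[19] deliver 3→0 → ∅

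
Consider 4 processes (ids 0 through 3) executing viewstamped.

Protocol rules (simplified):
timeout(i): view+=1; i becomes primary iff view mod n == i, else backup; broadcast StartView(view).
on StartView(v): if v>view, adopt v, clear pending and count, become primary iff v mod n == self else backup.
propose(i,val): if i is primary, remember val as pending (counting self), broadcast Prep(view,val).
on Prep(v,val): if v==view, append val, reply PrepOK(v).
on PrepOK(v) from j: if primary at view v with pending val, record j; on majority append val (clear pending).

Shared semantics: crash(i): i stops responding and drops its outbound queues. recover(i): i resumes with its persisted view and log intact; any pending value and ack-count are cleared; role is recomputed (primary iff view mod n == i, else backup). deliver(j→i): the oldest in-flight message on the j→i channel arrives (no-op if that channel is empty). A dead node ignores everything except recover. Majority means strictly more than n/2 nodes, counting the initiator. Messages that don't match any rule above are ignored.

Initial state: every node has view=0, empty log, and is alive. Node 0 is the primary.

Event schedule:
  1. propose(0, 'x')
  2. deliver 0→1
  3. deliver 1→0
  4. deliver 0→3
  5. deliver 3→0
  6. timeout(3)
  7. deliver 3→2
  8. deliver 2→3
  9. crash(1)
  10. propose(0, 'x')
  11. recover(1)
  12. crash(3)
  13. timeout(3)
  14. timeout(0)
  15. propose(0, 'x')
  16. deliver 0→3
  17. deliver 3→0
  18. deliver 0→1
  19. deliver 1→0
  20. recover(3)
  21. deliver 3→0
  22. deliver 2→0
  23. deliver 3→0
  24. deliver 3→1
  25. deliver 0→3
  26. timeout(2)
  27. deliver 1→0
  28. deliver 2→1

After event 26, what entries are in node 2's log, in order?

empty

[1] propose(0,'x') → ∅
[2] deliver 0→1 → N1(back v0 [x])
[3] deliver 1→0 → ∅
[4] deliver 0→3 → N3(back v0 [x])
[5] deliver 3→0 → N0(prim v0 [x])
[6] timeout(3) → N3(back v1 [x])
[7] deliver 3→2 → N2(back v1 [-])
[8] deliver 2→3 → ∅
[9] crash(1) → N1(✗back v0 [x])
[10] propose(0,'x') → ∅
[11] recover(1) → N1(back v0 [x])
[12] crash(3) → N3(✗back v1 [x])
[13] timeout(3) → ∅
[14] timeout(0) → N0(back v1 [x])
[15] propose(0,'x') → ∅
[16] deliver 0→3 → ∅
[17] deliver 3→0 → ∅
[18] deliver 0→1 → N1(back v0 [x,x])
[19] deliver 1→0 → ∅
[20] recover(3) → N3(back v1 [x])
[21] deliver 3→0 → ∅
[22] deliver 2→0 → ∅
[23] deliver 3→0 → ∅
[24] deliver 3→1 → ∅
[25] deliver 0→3 → ∅
[26] timeout(2) → N2(prim v2 [-])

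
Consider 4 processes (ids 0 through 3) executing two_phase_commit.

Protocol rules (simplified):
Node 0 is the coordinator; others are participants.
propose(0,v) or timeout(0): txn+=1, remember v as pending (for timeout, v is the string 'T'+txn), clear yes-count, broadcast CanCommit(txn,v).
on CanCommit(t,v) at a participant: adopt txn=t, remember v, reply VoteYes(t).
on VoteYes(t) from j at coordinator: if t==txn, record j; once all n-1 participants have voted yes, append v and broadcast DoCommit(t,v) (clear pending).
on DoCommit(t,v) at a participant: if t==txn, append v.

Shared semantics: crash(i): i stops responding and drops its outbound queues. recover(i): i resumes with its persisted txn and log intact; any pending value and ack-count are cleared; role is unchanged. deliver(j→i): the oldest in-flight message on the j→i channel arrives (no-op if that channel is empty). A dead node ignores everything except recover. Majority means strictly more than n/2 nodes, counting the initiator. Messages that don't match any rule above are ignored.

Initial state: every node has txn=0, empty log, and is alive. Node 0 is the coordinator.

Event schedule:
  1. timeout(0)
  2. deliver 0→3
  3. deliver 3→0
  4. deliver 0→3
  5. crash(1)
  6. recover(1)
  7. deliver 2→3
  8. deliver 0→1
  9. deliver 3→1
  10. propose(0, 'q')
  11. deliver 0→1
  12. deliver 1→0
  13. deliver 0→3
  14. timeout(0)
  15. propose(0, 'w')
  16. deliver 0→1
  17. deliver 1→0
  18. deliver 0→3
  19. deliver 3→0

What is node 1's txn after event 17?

e1 timeout(0): 0[coor,t=1,-]
e2 deliver 0→3: 3[part,t=1,-]
e3 deliver 3→0: ·
e4 deliver 0→3: ·
e5 crash(1): 1[✗part,t=0,-]
e6 recover(1): 1[part,t=0,-]
e7 deliver 2→3: ·
e8 deliver 0→1: 1[part,t=1,-]
e9 deliver 3→1: ·
e10 propose(0,'q'): 0[coor,t=2,-]
e11 deliver 0→1: 1[part,t=2,-]
e12 deliver 1→0: ·
e13 deliver 0→3: 3[part,t=2,-]
e14 timeout(0): 0[coor,t=3,-]
e15 propose(0,'w'): 0[coor,t=4,-]
e16 deliver 0→1: 1[part,t=3,-]
e17 deliver 1→0: ·

3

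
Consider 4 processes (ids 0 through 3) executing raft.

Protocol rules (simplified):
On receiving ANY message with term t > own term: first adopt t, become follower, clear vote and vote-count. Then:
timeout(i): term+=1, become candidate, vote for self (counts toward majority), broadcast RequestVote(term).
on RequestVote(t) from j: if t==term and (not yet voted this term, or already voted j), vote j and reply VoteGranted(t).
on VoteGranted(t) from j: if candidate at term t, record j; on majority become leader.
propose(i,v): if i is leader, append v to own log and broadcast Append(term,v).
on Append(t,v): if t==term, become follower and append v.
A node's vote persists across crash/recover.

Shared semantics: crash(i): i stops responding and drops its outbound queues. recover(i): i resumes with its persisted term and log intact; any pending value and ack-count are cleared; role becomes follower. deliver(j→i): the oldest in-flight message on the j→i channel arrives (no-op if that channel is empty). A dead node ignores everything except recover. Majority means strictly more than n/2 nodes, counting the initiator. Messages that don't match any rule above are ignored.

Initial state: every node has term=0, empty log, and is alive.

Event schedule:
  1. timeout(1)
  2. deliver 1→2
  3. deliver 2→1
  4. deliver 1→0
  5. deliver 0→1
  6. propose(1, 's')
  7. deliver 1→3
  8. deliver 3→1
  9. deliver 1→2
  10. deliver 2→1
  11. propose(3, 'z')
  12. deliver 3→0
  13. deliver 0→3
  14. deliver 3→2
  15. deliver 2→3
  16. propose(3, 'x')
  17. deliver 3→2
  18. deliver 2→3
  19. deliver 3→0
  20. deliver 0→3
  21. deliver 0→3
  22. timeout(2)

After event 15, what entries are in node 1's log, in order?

after 1 — timeout(1): n1:cand/t1/[-]
after 2 — deliver 1→2: n2:foll/t1/[-]
after 3 — deliver 2→1: ·
after 4 — deliver 1→0: n0:foll/t1/[-]
after 5 — deliver 0→1: n1:lead/t1/[-]
after 6 — propose(1,'s'): n1:lead/t1/[s]
after 7 — deliver 1→3: n3:foll/t1/[-]
after 8 — deliver 3→1: ·
after 9 — deliver 1→2: n2:foll/t1/[s]
after 10 — deliver 2→1: ·
after 11 — propose(3,'z'): ·
after 12 — deliver 3→0: ·
after 13 — deliver 0→3: ·
after 14 — deliver 3→2: ·
after 15 — deliver 2→3: ·

s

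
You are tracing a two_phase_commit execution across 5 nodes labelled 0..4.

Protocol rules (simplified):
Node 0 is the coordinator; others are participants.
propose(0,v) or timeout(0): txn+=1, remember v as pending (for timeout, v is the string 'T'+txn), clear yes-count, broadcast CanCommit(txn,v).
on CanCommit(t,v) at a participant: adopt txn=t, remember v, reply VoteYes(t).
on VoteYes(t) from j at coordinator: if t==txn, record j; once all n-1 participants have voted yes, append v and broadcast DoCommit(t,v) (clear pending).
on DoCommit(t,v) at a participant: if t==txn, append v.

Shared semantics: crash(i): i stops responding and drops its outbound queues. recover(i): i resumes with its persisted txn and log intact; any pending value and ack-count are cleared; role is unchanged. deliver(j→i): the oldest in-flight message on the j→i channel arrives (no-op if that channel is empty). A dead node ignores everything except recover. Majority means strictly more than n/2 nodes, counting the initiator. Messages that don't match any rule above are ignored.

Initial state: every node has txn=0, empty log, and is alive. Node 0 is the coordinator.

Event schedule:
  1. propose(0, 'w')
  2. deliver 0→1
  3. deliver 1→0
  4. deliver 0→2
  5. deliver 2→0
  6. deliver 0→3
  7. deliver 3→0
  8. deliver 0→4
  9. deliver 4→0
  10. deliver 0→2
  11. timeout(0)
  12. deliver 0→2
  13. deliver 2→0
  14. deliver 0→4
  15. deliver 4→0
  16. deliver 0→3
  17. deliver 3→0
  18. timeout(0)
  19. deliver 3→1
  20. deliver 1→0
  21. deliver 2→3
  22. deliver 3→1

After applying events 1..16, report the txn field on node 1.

1

e1 propose(0,'w'): 0[coor,t=1,-]
e2 deliver 0→1: 1[part,t=1,-]
e3 deliver 1→0: ·
e4 deliver 0→2: 2[part,t=1,-]
e5 deliver 2→0: ·
e6 deliver 0→3: 3[part,t=1,-]
e7 deliver 3→0: ·
e8 deliver 0→4: 4[part,t=1,-]
e9 deliver 4→0: 0[coor,t=1,w]
e10 deliver 0→2: 2[part,t=1,w]
e11 timeout(0): 0[coor,t=2,w]
e12 deliver 0→2: 2[part,t=2,w]
e13 deliver 2→0: ·
e14 deliver 0→4: 4[part,t=1,w]
e15 deliver 4→0: ·
e16 deliver 0→3: 3[part,t=1,w]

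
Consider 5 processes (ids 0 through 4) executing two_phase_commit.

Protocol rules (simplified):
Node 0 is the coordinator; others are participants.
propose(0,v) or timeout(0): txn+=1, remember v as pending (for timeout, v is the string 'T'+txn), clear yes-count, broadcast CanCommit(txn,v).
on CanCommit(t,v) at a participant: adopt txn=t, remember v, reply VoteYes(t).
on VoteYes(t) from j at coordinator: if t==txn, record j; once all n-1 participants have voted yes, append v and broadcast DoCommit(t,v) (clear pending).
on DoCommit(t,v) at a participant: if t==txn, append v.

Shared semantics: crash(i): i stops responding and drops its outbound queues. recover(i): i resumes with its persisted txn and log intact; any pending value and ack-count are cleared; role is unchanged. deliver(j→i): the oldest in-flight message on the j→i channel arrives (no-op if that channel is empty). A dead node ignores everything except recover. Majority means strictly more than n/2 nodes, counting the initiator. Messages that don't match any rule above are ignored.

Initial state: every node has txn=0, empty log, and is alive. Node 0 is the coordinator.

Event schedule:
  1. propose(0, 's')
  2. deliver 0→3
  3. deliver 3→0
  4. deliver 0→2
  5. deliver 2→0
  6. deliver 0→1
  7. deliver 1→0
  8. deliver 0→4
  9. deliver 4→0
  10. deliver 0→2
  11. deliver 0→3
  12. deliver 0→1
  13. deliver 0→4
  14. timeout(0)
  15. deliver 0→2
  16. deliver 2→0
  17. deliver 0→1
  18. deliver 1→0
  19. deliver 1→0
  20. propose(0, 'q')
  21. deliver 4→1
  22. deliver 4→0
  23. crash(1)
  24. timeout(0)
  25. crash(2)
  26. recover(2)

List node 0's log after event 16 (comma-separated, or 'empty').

s

after 1 — propose(0,'s'): n0:coor/t1/[-]
after 2 — deliver 0→3: n3:part/t1/[-]
after 3 — deliver 3→0: ·
after 4 — deliver 0→2: n2:part/t1/[-]
after 5 — deliver 2→0: ·
after 6 — deliver 0→1: n1:part/t1/[-]
after 7 — deliver 1→0: ·
after 8 — deliver 0→4: n4:part/t1/[-]
after 9 — deliver 4→0: n0:coor/t1/[s]
after 10 — deliver 0→2: n2:part/t1/[s]
after 11 — deliver 0→3: n3:part/t1/[s]
after 12 — deliver 0→1: n1:part/t1/[s]
after 13 — deliver 0→4: n4:part/t1/[s]
after 14 — timeout(0): n0:coor/t2/[s]
after 15 — deliver 0→2: n2:part/t2/[s]
after 16 — deliver 2→0: ·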